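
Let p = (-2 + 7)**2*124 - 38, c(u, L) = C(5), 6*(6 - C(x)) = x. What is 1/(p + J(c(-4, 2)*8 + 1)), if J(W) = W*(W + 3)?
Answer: 9/44830 ≈ 0.00020076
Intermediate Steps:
C(x) = 6 - x/6
c(u, L) = 31/6 (c(u, L) = 6 - 1/6*5 = 6 - 5/6 = 31/6)
p = 3062 (p = 5**2*124 - 38 = 25*124 - 38 = 3100 - 38 = 3062)
J(W) = W*(3 + W)
1/(p + J(c(-4, 2)*8 + 1)) = 1/(3062 + ((31/6)*8 + 1)*(3 + ((31/6)*8 + 1))) = 1/(3062 + (124/3 + 1)*(3 + (124/3 + 1))) = 1/(3062 + 127*(3 + 127/3)/3) = 1/(3062 + (127/3)*(136/3)) = 1/(3062 + 17272/9) = 1/(44830/9) = 9/44830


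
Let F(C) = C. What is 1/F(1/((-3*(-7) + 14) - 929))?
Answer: -894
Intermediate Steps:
1/F(1/((-3*(-7) + 14) - 929)) = 1/(1/((-3*(-7) + 14) - 929)) = 1/(1/((21 + 14) - 929)) = 1/(1/(35 - 929)) = 1/(1/(-894)) = 1/(-1/894) = -894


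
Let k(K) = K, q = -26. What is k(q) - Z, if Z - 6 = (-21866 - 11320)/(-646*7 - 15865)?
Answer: -685570/20387 ≈ -33.628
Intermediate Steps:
Z = 155508/20387 (Z = 6 + (-21866 - 11320)/(-646*7 - 15865) = 6 - 33186/(-4522 - 15865) = 6 - 33186/(-20387) = 6 - 33186*(-1/20387) = 6 + 33186/20387 = 155508/20387 ≈ 7.6278)
k(q) - Z = -26 - 1*155508/20387 = -26 - 155508/20387 = -685570/20387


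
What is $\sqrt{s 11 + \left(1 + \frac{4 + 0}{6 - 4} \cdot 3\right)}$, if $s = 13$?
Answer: $5 \sqrt{6} \approx 12.247$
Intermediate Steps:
$\sqrt{s 11 + \left(1 + \frac{4 + 0}{6 - 4} \cdot 3\right)} = \sqrt{13 \cdot 11 + \left(1 + \frac{4 + 0}{6 - 4} \cdot 3\right)} = \sqrt{143 + \left(1 + \frac{4}{2} \cdot 3\right)} = \sqrt{143 + \left(1 + 4 \cdot \frac{1}{2} \cdot 3\right)} = \sqrt{143 + \left(1 + 2 \cdot 3\right)} = \sqrt{143 + \left(1 + 6\right)} = \sqrt{143 + 7} = \sqrt{150} = 5 \sqrt{6}$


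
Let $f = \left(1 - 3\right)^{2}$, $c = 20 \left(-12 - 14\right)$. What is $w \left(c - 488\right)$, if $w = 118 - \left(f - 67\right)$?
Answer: $-182448$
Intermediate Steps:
$c = -520$ ($c = 20 \left(-26\right) = -520$)
$f = 4$ ($f = \left(-2\right)^{2} = 4$)
$w = 181$ ($w = 118 - \left(4 - 67\right) = 118 - -63 = 118 + 63 = 181$)
$w \left(c - 488\right) = 181 \left(-520 - 488\right) = 181 \left(-1008\right) = -182448$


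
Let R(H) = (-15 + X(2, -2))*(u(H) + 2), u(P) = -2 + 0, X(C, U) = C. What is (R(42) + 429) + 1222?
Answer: 1651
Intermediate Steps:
u(P) = -2
R(H) = 0 (R(H) = (-15 + 2)*(-2 + 2) = -13*0 = 0)
(R(42) + 429) + 1222 = (0 + 429) + 1222 = 429 + 1222 = 1651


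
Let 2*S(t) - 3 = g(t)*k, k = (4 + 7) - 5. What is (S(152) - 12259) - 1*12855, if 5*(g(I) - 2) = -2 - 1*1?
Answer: -251083/10 ≈ -25108.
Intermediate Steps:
g(I) = 7/5 (g(I) = 2 + (-2 - 1*1)/5 = 2 + (-2 - 1)/5 = 2 + (⅕)*(-3) = 2 - ⅗ = 7/5)
k = 6 (k = 11 - 5 = 6)
S(t) = 57/10 (S(t) = 3/2 + ((7/5)*6)/2 = 3/2 + (½)*(42/5) = 3/2 + 21/5 = 57/10)
(S(152) - 12259) - 1*12855 = (57/10 - 12259) - 1*12855 = -122533/10 - 12855 = -251083/10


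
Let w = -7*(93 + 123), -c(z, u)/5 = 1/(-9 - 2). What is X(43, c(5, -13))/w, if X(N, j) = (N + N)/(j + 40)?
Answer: -473/336420 ≈ -0.0014060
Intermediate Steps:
c(z, u) = 5/11 (c(z, u) = -5/(-9 - 2) = -5/(-11) = -5*(-1/11) = 5/11)
X(N, j) = 2*N/(40 + j) (X(N, j) = (2*N)/(40 + j) = 2*N/(40 + j))
w = -1512 (w = -7*216 = -1512)
X(43, c(5, -13))/w = (2*43/(40 + 5/11))/(-1512) = (2*43/(445/11))*(-1/1512) = (2*43*(11/445))*(-1/1512) = (946/445)*(-1/1512) = -473/336420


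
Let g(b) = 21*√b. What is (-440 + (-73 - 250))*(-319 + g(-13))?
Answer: 243397 - 16023*I*√13 ≈ 2.434e+5 - 57772.0*I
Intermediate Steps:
(-440 + (-73 - 250))*(-319 + g(-13)) = (-440 + (-73 - 250))*(-319 + 21*√(-13)) = (-440 - 323)*(-319 + 21*(I*√13)) = -763*(-319 + 21*I*√13) = 243397 - 16023*I*√13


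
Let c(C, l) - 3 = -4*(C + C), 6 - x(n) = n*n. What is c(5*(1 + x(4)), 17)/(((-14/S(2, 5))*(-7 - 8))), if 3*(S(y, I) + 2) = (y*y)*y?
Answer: 121/105 ≈ 1.1524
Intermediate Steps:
x(n) = 6 - n**2 (x(n) = 6 - n*n = 6 - n**2)
S(y, I) = -2 + y**3/3 (S(y, I) = -2 + ((y*y)*y)/3 = -2 + (y**2*y)/3 = -2 + y**3/3)
c(C, l) = 3 - 8*C (c(C, l) = 3 - 4*(C + C) = 3 - 8*C)
c(5*(1 + x(4)), 17)/(((-14/S(2, 5))*(-7 - 8))) = (3 - 40*(1 + (6 - 1*4**2)))/(((-14/(-2 + (1/3)*2**3))*(-7 - 8))) = (3 - 40*(1 + (6 - 1*16)))/((-14/(-2 + (1/3)*8)*(-15))) = (3 - 40*(1 + (6 - 16)))/((-14/(-2 + 8/3)*(-15))) = (3 - 40*(1 - 10))/((-14/2/3*(-15))) = (3 - 40*(-9))/((-14*3/2*(-15))) = (3 - 8*(-45))/((-21*(-15))) = (3 + 360)/315 = 363*(1/315) = 121/105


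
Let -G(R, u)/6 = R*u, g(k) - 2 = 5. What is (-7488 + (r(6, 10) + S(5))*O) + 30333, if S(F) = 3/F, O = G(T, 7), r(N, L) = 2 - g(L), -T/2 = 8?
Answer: 99441/5 ≈ 19888.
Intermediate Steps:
T = -16 (T = -2*8 = -16)
g(k) = 7 (g(k) = 2 + 5 = 7)
r(N, L) = -5 (r(N, L) = 2 - 1*7 = 2 - 7 = -5)
G(R, u) = -6*R*u
O = 672 (O = -6*(-16)*7 = 672)
(-7488 + (r(6, 10) + S(5))*O) + 30333 = (-7488 + (-5 + 3/5)*672) + 30333 = (-7488 + (-5 + 3*(⅕))*672) + 30333 = (-7488 + (-5 + ⅗)*672) + 30333 = (-7488 - 22/5*672) + 30333 = (-7488 - 14784/5) + 30333 = -52224/5 + 30333 = 99441/5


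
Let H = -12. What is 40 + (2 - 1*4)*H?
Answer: 64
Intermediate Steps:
40 + (2 - 1*4)*H = 40 + (2 - 1*4)*(-12) = 40 + (2 - 4)*(-12) = 40 - 2*(-12) = 40 + 24 = 64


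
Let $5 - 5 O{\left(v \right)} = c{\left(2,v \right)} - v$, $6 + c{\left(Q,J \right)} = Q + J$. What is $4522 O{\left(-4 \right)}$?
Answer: $\frac{40698}{5} \approx 8139.6$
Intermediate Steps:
$c{\left(Q,J \right)} = -6 + J + Q$ ($c{\left(Q,J \right)} = -6 + \left(Q + J\right) = -6 + \left(J + Q\right) = -6 + J + Q$)
$O{\left(v \right)} = \frac{9}{5}$ ($O{\left(v \right)} = 1 - \frac{\left(-6 + v + 2\right) - v}{5} = 1 - \frac{\left(-4 + v\right) - v}{5} = 1 - - \frac{4}{5} = 1 + \frac{4}{5} = \frac{9}{5}$)
$4522 O{\left(-4 \right)} = 4522 \cdot \frac{9}{5} = \frac{40698}{5}$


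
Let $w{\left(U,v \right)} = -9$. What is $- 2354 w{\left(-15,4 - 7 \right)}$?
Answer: $21186$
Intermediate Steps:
$- 2354 w{\left(-15,4 - 7 \right)} = \left(-2354\right) \left(-9\right) = 21186$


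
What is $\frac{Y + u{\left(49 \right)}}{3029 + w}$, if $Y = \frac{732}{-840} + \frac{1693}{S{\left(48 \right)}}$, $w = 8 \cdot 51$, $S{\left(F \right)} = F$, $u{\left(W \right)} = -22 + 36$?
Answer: $\frac{81311}{5774160} \approx 0.014082$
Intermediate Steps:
$u{\left(W \right)} = 14$
$w = 408$
$Y = \frac{57791}{1680}$ ($Y = \frac{732}{-840} + \frac{1693}{48} = 732 \left(- \frac{1}{840}\right) + 1693 \cdot \frac{1}{48} = - \frac{61}{70} + \frac{1693}{48} = \frac{57791}{1680} \approx 34.399$)
$\frac{Y + u{\left(49 \right)}}{3029 + w} = \frac{\frac{57791}{1680} + 14}{3029 + 408} = \frac{81311}{1680 \cdot 3437} = \frac{81311}{1680} \cdot \frac{1}{3437} = \frac{81311}{5774160}$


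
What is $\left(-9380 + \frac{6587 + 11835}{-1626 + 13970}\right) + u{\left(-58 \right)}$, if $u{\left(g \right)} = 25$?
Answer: $- \frac{57729849}{6172} \approx -9353.5$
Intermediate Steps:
$\left(-9380 + \frac{6587 + 11835}{-1626 + 13970}\right) + u{\left(-58 \right)} = \left(-9380 + \frac{6587 + 11835}{-1626 + 13970}\right) + 25 = \left(-9380 + \frac{18422}{12344}\right) + 25 = \left(-9380 + 18422 \cdot \frac{1}{12344}\right) + 25 = \left(-9380 + \frac{9211}{6172}\right) + 25 = - \frac{57884149}{6172} + 25 = - \frac{57729849}{6172}$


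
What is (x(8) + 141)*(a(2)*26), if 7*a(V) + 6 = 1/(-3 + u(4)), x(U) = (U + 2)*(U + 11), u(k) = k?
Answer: -43030/7 ≈ -6147.1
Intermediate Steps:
x(U) = (2 + U)*(11 + U)
a(V) = -5/7 (a(V) = -6/7 + 1/(7*(-3 + 4)) = -6/7 + (1/7)/1 = -6/7 + (1/7)*1 = -6/7 + 1/7 = -5/7)
(x(8) + 141)*(a(2)*26) = ((22 + 8**2 + 13*8) + 141)*(-5/7*26) = ((22 + 64 + 104) + 141)*(-130/7) = (190 + 141)*(-130/7) = 331*(-130/7) = -43030/7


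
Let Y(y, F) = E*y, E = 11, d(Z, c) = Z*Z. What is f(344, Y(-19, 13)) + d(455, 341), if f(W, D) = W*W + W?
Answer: 325705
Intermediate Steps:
d(Z, c) = Z**2
Y(y, F) = 11*y
f(W, D) = W + W**2 (f(W, D) = W**2 + W = W + W**2)
f(344, Y(-19, 13)) + d(455, 341) = 344*(1 + 344) + 455**2 = 344*345 + 207025 = 118680 + 207025 = 325705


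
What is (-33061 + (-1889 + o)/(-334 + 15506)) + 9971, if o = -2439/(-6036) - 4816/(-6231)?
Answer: -4391924188669273/190207904784 ≈ -23090.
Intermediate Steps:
o = 14755595/12536772 (o = -2439*(-1/6036) - 4816*(-1/6231) = 813/2012 + 4816/6231 = 14755595/12536772 ≈ 1.1770)
(-33061 + (-1889 + o)/(-334 + 15506)) + 9971 = (-33061 + (-1889 + 14755595/12536772)/(-334 + 15506)) + 9971 = (-33061 - 23667206713/12536772/15172) + 9971 = (-33061 - 23667206713/12536772*1/15172) + 9971 = (-33061 - 23667206713/190207904784) + 9971 = -6288487207270537/190207904784 + 9971 = -4391924188669273/190207904784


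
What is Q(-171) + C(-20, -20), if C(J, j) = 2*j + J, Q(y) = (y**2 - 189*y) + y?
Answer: 61329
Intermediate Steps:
Q(y) = y**2 - 188*y
C(J, j) = J + 2*j
Q(-171) + C(-20, -20) = -171*(-188 - 171) + (-20 + 2*(-20)) = -171*(-359) + (-20 - 40) = 61389 - 60 = 61329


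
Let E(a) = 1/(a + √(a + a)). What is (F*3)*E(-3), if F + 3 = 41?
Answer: -114/5 - 38*I*√6/5 ≈ -22.8 - 18.616*I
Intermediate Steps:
F = 38 (F = -3 + 41 = 38)
E(a) = 1/(a + √2*√a) (E(a) = 1/(a + √(2*a)) = 1/(a + √2*√a))
(F*3)*E(-3) = (38*3)/(-3 + √2*√(-3)) = 114/(-3 + √2*(I*√3)) = 114/(-3 + I*√6)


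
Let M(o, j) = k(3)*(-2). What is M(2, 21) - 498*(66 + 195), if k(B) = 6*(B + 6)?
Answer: -130086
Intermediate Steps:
k(B) = 36 + 6*B (k(B) = 6*(6 + B) = 36 + 6*B)
M(o, j) = -108 (M(o, j) = (36 + 6*3)*(-2) = (36 + 18)*(-2) = 54*(-2) = -108)
M(2, 21) - 498*(66 + 195) = -108 - 498*(66 + 195) = -108 - 498*261 = -108 - 129978 = -130086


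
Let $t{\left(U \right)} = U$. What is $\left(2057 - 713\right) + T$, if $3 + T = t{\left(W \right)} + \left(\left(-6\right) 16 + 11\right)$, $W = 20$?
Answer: $1276$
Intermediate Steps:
$T = -68$ ($T = -3 + \left(20 + \left(\left(-6\right) 16 + 11\right)\right) = -3 + \left(20 + \left(-96 + 11\right)\right) = -3 + \left(20 - 85\right) = -3 - 65 = -68$)
$\left(2057 - 713\right) + T = \left(2057 - 713\right) - 68 = 1344 - 68 = 1276$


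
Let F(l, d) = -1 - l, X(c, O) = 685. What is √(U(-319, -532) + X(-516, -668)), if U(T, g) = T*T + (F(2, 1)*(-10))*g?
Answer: √86486 ≈ 294.08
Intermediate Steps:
U(T, g) = T² + 30*g (U(T, g) = T*T + ((-1 - 1*2)*(-10))*g = T² + ((-1 - 2)*(-10))*g = T² + (-3*(-10))*g = T² + 30*g)
√(U(-319, -532) + X(-516, -668)) = √(((-319)² + 30*(-532)) + 685) = √((101761 - 15960) + 685) = √(85801 + 685) = √86486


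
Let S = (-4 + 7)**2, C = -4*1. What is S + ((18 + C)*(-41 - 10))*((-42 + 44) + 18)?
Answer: -14271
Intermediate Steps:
C = -4
S = 9 (S = 3**2 = 9)
S + ((18 + C)*(-41 - 10))*((-42 + 44) + 18) = 9 + ((18 - 4)*(-41 - 10))*((-42 + 44) + 18) = 9 + (14*(-51))*(2 + 18) = 9 - 714*20 = 9 - 14280 = -14271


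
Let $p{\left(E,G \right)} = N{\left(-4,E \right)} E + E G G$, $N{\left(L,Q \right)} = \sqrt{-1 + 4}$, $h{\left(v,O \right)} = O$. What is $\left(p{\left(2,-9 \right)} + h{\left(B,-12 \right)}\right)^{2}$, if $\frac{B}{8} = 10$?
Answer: $22512 + 600 \sqrt{3} \approx 23551.0$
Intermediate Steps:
$B = 80$ ($B = 8 \cdot 10 = 80$)
$N{\left(L,Q \right)} = \sqrt{3}$
$p{\left(E,G \right)} = E \sqrt{3} + E G^{2}$ ($p{\left(E,G \right)} = \sqrt{3} E + E G G = E \sqrt{3} + E G^{2}$)
$\left(p{\left(2,-9 \right)} + h{\left(B,-12 \right)}\right)^{2} = \left(2 \left(\sqrt{3} + \left(-9\right)^{2}\right) - 12\right)^{2} = \left(2 \left(\sqrt{3} + 81\right) - 12\right)^{2} = \left(2 \left(81 + \sqrt{3}\right) - 12\right)^{2} = \left(\left(162 + 2 \sqrt{3}\right) - 12\right)^{2} = \left(150 + 2 \sqrt{3}\right)^{2}$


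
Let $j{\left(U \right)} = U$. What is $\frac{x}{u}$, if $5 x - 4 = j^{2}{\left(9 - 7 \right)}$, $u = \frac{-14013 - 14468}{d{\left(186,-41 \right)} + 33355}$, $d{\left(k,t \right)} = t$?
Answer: $- \frac{266512}{142405} \approx -1.8715$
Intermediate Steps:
$u = - \frac{28481}{33314}$ ($u = \frac{-14013 - 14468}{-41 + 33355} = - \frac{28481}{33314} \approx -0.85493$)
$x = \frac{8}{5}$ ($x = \frac{4}{5} + \frac{\left(9 - 7\right)^{2}}{5} = \frac{4}{5} + \frac{2^{2}}{5} = \frac{4}{5} + \frac{1}{5} \cdot 4 = \frac{4}{5} + \frac{4}{5} = \frac{8}{5} \approx 1.6$)
$\frac{x}{u} = \frac{8}{5 \left(- \frac{28481}{33314}\right)} = \frac{8}{5} \left(- \frac{33314}{28481}\right) = - \frac{266512}{142405}$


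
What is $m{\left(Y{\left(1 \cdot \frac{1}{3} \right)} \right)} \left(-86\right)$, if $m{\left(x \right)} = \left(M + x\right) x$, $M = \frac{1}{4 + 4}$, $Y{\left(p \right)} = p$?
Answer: $- \frac{473}{36} \approx -13.139$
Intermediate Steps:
$M = \frac{1}{8} \approx 0.125$
$m{\left(x \right)} = x \left(\frac{1}{8} + x\right)$ ($m{\left(x \right)} = \left(\frac{1}{8} + x\right) x = x \left(\frac{1}{8} + x\right)$)
$m{\left(Y{\left(1 \cdot \frac{1}{3} \right)} \right)} \left(-86\right) = 1 \cdot \frac{1}{3} \left(\frac{1}{8} + 1 \cdot \frac{1}{3}\right) \left(-86\right) = \frac{\frac{1}{8} + \frac{1}{3}}{3} \left(-86\right) = \frac{1}{3} \cdot \frac{11}{24} \left(-86\right) = \frac{11}{72} \left(-86\right) = - \frac{473}{36}$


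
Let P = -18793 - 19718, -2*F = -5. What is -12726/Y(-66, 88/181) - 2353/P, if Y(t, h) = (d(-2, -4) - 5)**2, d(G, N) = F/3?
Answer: -17641804871/24069375 ≈ -732.96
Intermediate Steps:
F = 5/2 (F = -1/2*(-5) = 5/2 ≈ 2.5000)
d(G, N) = 5/6 (d(G, N) = (5/2)/3 = (5/2)*(1/3) = 5/6)
P = -38511
Y(t, h) = 625/36 (Y(t, h) = (5/6 - 5)**2 = (-25/6)**2 = 625/36)
-12726/Y(-66, 88/181) - 2353/P = -12726/625/36 - 2353/(-38511) = -12726*36/625 - 2353*(-1/38511) = -458136/625 + 2353/38511 = -17641804871/24069375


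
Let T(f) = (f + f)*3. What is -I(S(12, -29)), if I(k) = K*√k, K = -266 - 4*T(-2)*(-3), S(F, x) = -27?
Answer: 1230*I*√3 ≈ 2130.4*I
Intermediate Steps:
T(f) = 6*f (T(f) = (2*f)*3 = 6*f)
K = -410 (K = -266 - 24*(-2)*(-3) = -266 - 4*(-12)*(-3) = -266 + 48*(-3) = -266 - 144 = -410)
I(k) = -410*√k
-I(S(12, -29)) = -(-410)*√(-27) = -(-410)*3*I*√3 = -(-1230)*I*√3 = 1230*I*√3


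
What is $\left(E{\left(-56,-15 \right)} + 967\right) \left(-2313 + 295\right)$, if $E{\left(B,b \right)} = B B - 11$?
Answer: $-8257656$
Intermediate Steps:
$E{\left(B,b \right)} = -11 + B^{2}$ ($E{\left(B,b \right)} = B^{2} - 11 = -11 + B^{2}$)
$\left(E{\left(-56,-15 \right)} + 967\right) \left(-2313 + 295\right) = \left(\left(-11 + \left(-56\right)^{2}\right) + 967\right) \left(-2313 + 295\right) = \left(\left(-11 + 3136\right) + 967\right) \left(-2018\right) = \left(3125 + 967\right) \left(-2018\right) = 4092 \left(-2018\right) = -8257656$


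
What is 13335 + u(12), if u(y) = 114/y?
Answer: 26689/2 ≈ 13345.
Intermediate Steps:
13335 + u(12) = 13335 + 114/12 = 13335 + 114*(1/12) = 13335 + 19/2 = 26689/2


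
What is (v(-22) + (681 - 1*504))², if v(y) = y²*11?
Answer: 30261001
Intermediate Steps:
v(y) = 11*y²
(v(-22) + (681 - 1*504))² = (11*(-22)² + (681 - 1*504))² = (11*484 + (681 - 504))² = (5324 + 177)² = 5501² = 30261001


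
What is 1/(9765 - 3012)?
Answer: 1/6753 ≈ 0.00014808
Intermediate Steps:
1/(9765 - 3012) = 1/6753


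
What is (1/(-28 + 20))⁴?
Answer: 1/4096 ≈ 0.00024414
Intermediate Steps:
(1/(-28 + 20))⁴ = (1/(-8))⁴ = (-⅛)⁴ = 1/4096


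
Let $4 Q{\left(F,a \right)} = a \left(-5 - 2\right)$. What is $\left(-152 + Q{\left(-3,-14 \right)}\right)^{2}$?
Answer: $\frac{65025}{4} \approx 16256.0$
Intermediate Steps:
$Q{\left(F,a \right)} = - \frac{7 a}{4}$ ($Q{\left(F,a \right)} = \frac{a \left(-5 - 2\right)}{4} = \frac{a \left(-7\right)}{4} = \frac{\left(-7\right) a}{4} = - \frac{7 a}{4}$)
$\left(-152 + Q{\left(-3,-14 \right)}\right)^{2} = \left(-152 - - \frac{49}{2}\right)^{2} = \left(-152 + \frac{49}{2}\right)^{2} = \left(- \frac{255}{2}\right)^{2} = \frac{65025}{4}$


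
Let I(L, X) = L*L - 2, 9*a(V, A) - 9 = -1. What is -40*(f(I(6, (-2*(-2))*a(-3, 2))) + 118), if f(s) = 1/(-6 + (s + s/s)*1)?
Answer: -136920/29 ≈ -4721.4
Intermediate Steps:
a(V, A) = 8/9 (a(V, A) = 1 + (⅑)*(-1) = 1 - ⅑ = 8/9)
I(L, X) = -2 + L² (I(L, X) = L² - 2 = -2 + L²)
f(s) = 1/(-5 + s) (f(s) = 1/(-6 + (s + 1)*1) = 1/(-6 + (1 + s)*1) = 1/(-6 + (1 + s)) = 1/(-5 + s))
-40*(f(I(6, (-2*(-2))*a(-3, 2))) + 118) = -40*(1/(-5 + (-2 + 6²)) + 118) = -40*(1/(-5 + (-2 + 36)) + 118) = -40*(1/(-5 + 34) + 118) = -40*(1/29 + 118) = -40*3423/29 = -136920/29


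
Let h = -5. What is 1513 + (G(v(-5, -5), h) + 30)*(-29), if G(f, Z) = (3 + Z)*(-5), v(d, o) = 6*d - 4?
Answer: 353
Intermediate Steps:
v(d, o) = -4 + 6*d
G(f, Z) = -15 - 5*Z
1513 + (G(v(-5, -5), h) + 30)*(-29) = 1513 + ((-15 - 5*(-5)) + 30)*(-29) = 1513 + ((-15 + 25) + 30)*(-29) = 1513 + (10 + 30)*(-29) = 1513 + 40*(-29) = 1513 - 1160 = 353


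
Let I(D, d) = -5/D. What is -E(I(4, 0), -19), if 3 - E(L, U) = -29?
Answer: -32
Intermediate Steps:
E(L, U) = 32 (E(L, U) = 3 - 1*(-29) = 3 + 29 = 32)
-E(I(4, 0), -19) = -1*32 = -32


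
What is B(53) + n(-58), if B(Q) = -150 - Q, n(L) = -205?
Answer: -408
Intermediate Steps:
B(53) + n(-58) = (-150 - 1*53) - 205 = (-150 - 53) - 205 = -203 - 205 = -408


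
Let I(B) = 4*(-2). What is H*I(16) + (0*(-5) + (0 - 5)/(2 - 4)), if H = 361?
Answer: -5771/2 ≈ -2885.5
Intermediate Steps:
I(B) = -8
H*I(16) + (0*(-5) + (0 - 5)/(2 - 4)) = 361*(-8) + (0*(-5) + (0 - 5)/(2 - 4)) = -2888 + (0 - 5/(-2)) = -2888 + (0 - 5*(-½)) = -2888 + (0 + 5/2) = -2888 + 5/2 = -5771/2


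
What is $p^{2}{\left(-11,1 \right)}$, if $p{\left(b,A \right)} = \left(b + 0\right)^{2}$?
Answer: $14641$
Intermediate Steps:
$p{\left(b,A \right)} = b^{2}$
$p^{2}{\left(-11,1 \right)} = \left(\left(-11\right)^{2}\right)^{2} = 121^{2} = 14641$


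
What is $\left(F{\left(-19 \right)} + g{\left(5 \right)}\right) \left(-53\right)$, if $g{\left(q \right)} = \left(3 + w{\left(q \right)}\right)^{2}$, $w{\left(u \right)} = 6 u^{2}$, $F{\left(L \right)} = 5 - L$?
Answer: $-1241949$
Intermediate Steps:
$g{\left(q \right)} = \left(3 + 6 q^{2}\right)^{2}$
$\left(F{\left(-19 \right)} + g{\left(5 \right)}\right) \left(-53\right) = \left(\left(5 - -19\right) + 9 \left(1 + 2 \cdot 5^{2}\right)^{2}\right) \left(-53\right) = \left(\left(5 + 19\right) + 9 \left(1 + 2 \cdot 25\right)^{2}\right) \left(-53\right) = \left(24 + 9 \left(1 + 50\right)^{2}\right) \left(-53\right) = \left(24 + 9 \cdot 51^{2}\right) \left(-53\right) = \left(24 + 9 \cdot 2601\right) \left(-53\right) = \left(24 + 23409\right) \left(-53\right) = 23433 \left(-53\right) = -1241949$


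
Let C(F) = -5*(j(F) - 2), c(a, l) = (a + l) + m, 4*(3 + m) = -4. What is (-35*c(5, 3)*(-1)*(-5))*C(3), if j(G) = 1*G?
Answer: 3500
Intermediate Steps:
j(G) = G
m = -4 (m = -3 + (1/4)*(-4) = -3 - 1 = -4)
c(a, l) = -4 + a + l (c(a, l) = (a + l) - 4 = -4 + a + l)
C(F) = 10 - 5*F (C(F) = -5*(F - 2) = -5*(-2 + F) = 10 - 5*F)
(-35*c(5, 3)*(-1)*(-5))*C(3) = (-35*(-4 + 5 + 3)*(-1)*(-5))*(10 - 5*3) = (-35*4*(-1)*(-5))*(10 - 15) = -(-140)*(-5)*(-5) = -35*20*(-5) = -700*(-5) = 3500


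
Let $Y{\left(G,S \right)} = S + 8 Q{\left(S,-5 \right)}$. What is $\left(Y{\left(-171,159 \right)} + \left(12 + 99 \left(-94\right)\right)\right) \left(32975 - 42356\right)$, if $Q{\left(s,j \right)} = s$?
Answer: $73762803$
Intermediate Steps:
$Y{\left(G,S \right)} = 9 S$ ($Y{\left(G,S \right)} = S + 8 S = 9 S$)
$\left(Y{\left(-171,159 \right)} + \left(12 + 99 \left(-94\right)\right)\right) \left(32975 - 42356\right) = \left(9 \cdot 159 + \left(12 + 99 \left(-94\right)\right)\right) \left(32975 - 42356\right) = \left(1431 + \left(12 - 9306\right)\right) \left(-9381\right) = \left(1431 - 9294\right) \left(-9381\right) = \left(-7863\right) \left(-9381\right) = 73762803$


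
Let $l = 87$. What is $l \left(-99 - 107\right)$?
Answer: $-17922$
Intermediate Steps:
$l \left(-99 - 107\right) = 87 \left(-99 - 107\right) = 87 \left(-206\right) = -17922$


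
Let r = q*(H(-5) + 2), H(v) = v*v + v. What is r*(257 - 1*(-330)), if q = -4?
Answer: -51656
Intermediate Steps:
H(v) = v + v**2 (H(v) = v**2 + v = v + v**2)
r = -88 (r = -4*(-5*(1 - 5) + 2) = -4*(-5*(-4) + 2) = -4*(20 + 2) = -4*22 = -88)
r*(257 - 1*(-330)) = -88*(257 - 1*(-330)) = -88*(257 + 330) = -88*587 = -51656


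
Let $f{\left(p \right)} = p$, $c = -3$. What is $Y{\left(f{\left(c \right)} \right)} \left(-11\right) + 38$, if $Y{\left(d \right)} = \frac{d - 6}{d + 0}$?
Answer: $5$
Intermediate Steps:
$Y{\left(d \right)} = \frac{-6 + d}{d}$
$Y{\left(f{\left(c \right)} \right)} \left(-11\right) + 38 = \frac{-6 - 3}{-3} \left(-11\right) + 38 = \left(- \frac{1}{3}\right) \left(-9\right) \left(-11\right) + 38 = 3 \left(-11\right) + 38 = -33 + 38 = 5$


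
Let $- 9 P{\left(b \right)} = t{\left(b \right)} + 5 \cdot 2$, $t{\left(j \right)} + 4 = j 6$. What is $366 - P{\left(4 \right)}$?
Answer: $\frac{1108}{3} \approx 369.33$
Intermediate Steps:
$t{\left(j \right)} = -4 + 6 j$ ($t{\left(j \right)} = -4 + j 6 = -4 + 6 j$)
$P{\left(b \right)} = - \frac{2}{3} - \frac{2 b}{3}$ ($P{\left(b \right)} = - \frac{\left(-4 + 6 b\right) + 5 \cdot 2}{9} = - \frac{\left(-4 + 6 b\right) + 10}{9} = - \frac{6 + 6 b}{9} = - \frac{2}{3} - \frac{2 b}{3}$)
$366 - P{\left(4 \right)} = 366 - \left(- \frac{2}{3} - \frac{8}{3}\right) = 366 - - \frac{10}{3} = 366 + \frac{10}{3} = \frac{1108}{3}$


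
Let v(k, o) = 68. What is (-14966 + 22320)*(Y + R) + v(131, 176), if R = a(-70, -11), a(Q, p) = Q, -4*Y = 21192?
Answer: -39476204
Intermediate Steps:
Y = -5298 (Y = -1/4*21192 = -5298)
R = -70
(-14966 + 22320)*(Y + R) + v(131, 176) = (-14966 + 22320)*(-5298 - 70) + 68 = 7354*(-5368) + 68 = -39476272 + 68 = -39476204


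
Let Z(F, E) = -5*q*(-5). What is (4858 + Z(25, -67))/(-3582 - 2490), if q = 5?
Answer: -151/184 ≈ -0.82065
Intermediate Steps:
Z(F, E) = 125 (Z(F, E) = -5*5*(-5) = -25*(-5) = 125)
(4858 + Z(25, -67))/(-3582 - 2490) = (4858 + 125)/(-3582 - 2490) = 4983/(-6072) = 4983*(-1/6072) = -151/184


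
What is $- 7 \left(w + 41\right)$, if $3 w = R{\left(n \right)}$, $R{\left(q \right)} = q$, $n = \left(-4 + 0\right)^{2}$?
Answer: $- \frac{973}{3} \approx -324.33$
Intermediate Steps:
$n = 16$ ($n = \left(-4\right)^{2} = 16$)
$w = \frac{16}{3}$ ($w = \frac{1}{3} \cdot 16 = \frac{16}{3} \approx 5.3333$)
$- 7 \left(w + 41\right) = - 7 \left(\frac{16}{3} + 41\right) = \left(-7\right) \frac{139}{3} = - \frac{973}{3}$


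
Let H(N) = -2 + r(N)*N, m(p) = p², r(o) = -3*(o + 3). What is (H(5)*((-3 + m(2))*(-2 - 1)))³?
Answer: 49027896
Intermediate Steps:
r(o) = -9 - 3*o (r(o) = -3*(3 + o) = -9 - 3*o)
H(N) = -2 + N*(-9 - 3*N) (H(N) = -2 + (-9 - 3*N)*N = -2 + N*(-9 - 3*N))
(H(5)*((-3 + m(2))*(-2 - 1)))³ = ((-2 - 3*5*(3 + 5))*((-3 + 2²)*(-2 - 1)))³ = ((-2 - 3*5*8)*((-3 + 4)*(-3)))³ = ((-2 - 120)*(1*(-3)))³ = (-122*(-3))³ = 366³ = 49027896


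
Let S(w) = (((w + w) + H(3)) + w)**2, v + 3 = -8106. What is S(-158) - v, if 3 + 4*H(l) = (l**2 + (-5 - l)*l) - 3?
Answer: 3804633/16 ≈ 2.3779e+5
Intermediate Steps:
v = -8109 (v = -3 - 8106 = -8109)
H(l) = -3/2 + l**2/4 + l*(-5 - l)/4 (H(l) = -3/4 + ((l**2 + (-5 - l)*l) - 3)/4 = -3/4 + ((l**2 + l*(-5 - l)) - 3)/4 = -3/4 + (-3 + l**2 + l*(-5 - l))/4 = -3/4 + (-3/4 + l**2/4 + l*(-5 - l)/4) = -3/2 + l**2/4 + l*(-5 - l)/4)
S(w) = (-21/4 + 3*w)**2 (S(w) = (((w + w) + (-3/2 - 5/4*3)) + w)**2 = ((2*w + (-3/2 - 15/4)) + w)**2 = ((2*w - 21/4) + w)**2 = ((-21/4 + 2*w) + w)**2 = (-21/4 + 3*w)**2)
S(-158) - v = 9*(-7 + 4*(-158))**2/16 - 1*(-8109) = 9*(-7 - 632)**2/16 + 8109 = (9/16)*(-639)**2 + 8109 = (9/16)*408321 + 8109 = 3674889/16 + 8109 = 3804633/16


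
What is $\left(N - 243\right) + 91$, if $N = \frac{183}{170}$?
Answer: $- \frac{25657}{170} \approx -150.92$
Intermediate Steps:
$N = \frac{183}{170}$ ($N = 183 \cdot \frac{1}{170} = \frac{183}{170} \approx 1.0765$)
$\left(N - 243\right) + 91 = \left(\frac{183}{170} - 243\right) + 91 = - \frac{41127}{170} + 91 = - \frac{25657}{170}$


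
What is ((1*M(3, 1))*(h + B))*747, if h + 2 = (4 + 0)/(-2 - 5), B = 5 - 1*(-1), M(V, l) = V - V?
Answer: 0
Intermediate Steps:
M(V, l) = 0
B = 6 (B = 5 + 1 = 6)
h = -18/7 (h = -2 + (4 + 0)/(-2 - 5) = -2 + 4/(-7) = -2 + 4*(-⅐) = -2 - 4/7 = -18/7 ≈ -2.5714)
((1*M(3, 1))*(h + B))*747 = ((1*0)*(-18/7 + 6))*747 = (0*(24/7))*747 = 0*747 = 0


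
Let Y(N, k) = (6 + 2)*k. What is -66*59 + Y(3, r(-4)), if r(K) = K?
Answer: -3926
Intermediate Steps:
Y(N, k) = 8*k
-66*59 + Y(3, r(-4)) = -66*59 + 8*(-4) = -3894 - 32 = -3926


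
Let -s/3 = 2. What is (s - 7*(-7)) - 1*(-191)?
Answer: 234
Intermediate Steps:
s = -6 (s = -3*2 = -6)
(s - 7*(-7)) - 1*(-191) = (-6 - 7*(-7)) - 1*(-191) = (-6 + 49) + 191 = 43 + 191 = 234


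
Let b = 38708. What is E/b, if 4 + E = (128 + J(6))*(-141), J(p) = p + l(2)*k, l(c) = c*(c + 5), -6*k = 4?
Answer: -8791/19354 ≈ -0.45422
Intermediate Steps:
k = -⅔ (k = -⅙*4 = -⅔ ≈ -0.66667)
l(c) = c*(5 + c)
J(p) = -28/3 + p (J(p) = p + (2*(5 + 2))*(-⅔) = p + (2*7)*(-⅔) = p + 14*(-⅔) = p - 28/3 = -28/3 + p)
E = -17582 (E = -4 + (128 + (-28/3 + 6))*(-141) = -4 + (128 - 10/3)*(-141) = -4 + (374/3)*(-141) = -4 - 17578 = -17582)
E/b = -17582/38708 = -17582*1/38708 = -8791/19354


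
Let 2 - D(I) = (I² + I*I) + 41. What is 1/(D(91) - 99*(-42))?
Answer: -1/12443 ≈ -8.0367e-5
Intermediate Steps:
D(I) = -39 - 2*I² (D(I) = 2 - ((I² + I*I) + 41) = 2 - ((I² + I²) + 41) = 2 - (2*I² + 41) = 2 - (41 + 2*I²) = 2 + (-41 - 2*I²) = -39 - 2*I²)
1/(D(91) - 99*(-42)) = 1/((-39 - 2*91²) - 99*(-42)) = 1/((-39 - 2*8281) + 4158) = 1/((-39 - 16562) + 4158) = 1/(-16601 + 4158) = 1/(-12443) = -1/12443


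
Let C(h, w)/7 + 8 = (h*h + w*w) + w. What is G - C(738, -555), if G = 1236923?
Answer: -4727819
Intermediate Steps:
C(h, w) = -56 + 7*w + 7*h² + 7*w² (C(h, w) = -56 + 7*((h*h + w*w) + w) = -56 + 7*((h² + w²) + w) = -56 + 7*(w + h² + w²) = -56 + (7*w + 7*h² + 7*w²) = -56 + 7*w + 7*h² + 7*w²)
G - C(738, -555) = 1236923 - (-56 + 7*(-555) + 7*738² + 7*(-555)²) = 1236923 - (-56 - 3885 + 7*544644 + 7*308025) = 1236923 - (-56 - 3885 + 3812508 + 2156175) = 1236923 - 1*5964742 = 1236923 - 5964742 = -4727819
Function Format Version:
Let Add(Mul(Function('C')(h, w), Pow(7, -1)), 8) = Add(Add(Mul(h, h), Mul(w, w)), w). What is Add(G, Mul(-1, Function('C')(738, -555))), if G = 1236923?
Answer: -4727819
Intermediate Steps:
Function('C')(h, w) = Add(-56, Mul(7, w), Mul(7, Pow(h, 2)), Mul(7, Pow(w, 2))) (Function('C')(h, w) = Add(-56, Mul(7, Add(Add(Mul(h, h), Mul(w, w)), w))) = Add(-56, Mul(7, Add(Add(Pow(h, 2), Pow(w, 2)), w))) = Add(-56, Mul(7, Add(w, Pow(h, 2), Pow(w, 2)))) = Add(-56, Add(Mul(7, w), Mul(7, Pow(h, 2)), Mul(7, Pow(w, 2)))) = Add(-56, Mul(7, w), Mul(7, Pow(h, 2)), Mul(7, Pow(w, 2))))
Add(G, Mul(-1, Function('C')(738, -555))) = Add(1236923, Mul(-1, Add(-56, Mul(7, -555), Mul(7, Pow(738, 2)), Mul(7, Pow(-555, 2))))) = Add(1236923, Mul(-1, Add(-56, -3885, Mul(7, 544644), Mul(7, 308025)))) = Add(1236923, Mul(-1, Add(-56, -3885, 3812508, 2156175))) = Add(1236923, Mul(-1, 5964742)) = Add(1236923, -5964742) = -4727819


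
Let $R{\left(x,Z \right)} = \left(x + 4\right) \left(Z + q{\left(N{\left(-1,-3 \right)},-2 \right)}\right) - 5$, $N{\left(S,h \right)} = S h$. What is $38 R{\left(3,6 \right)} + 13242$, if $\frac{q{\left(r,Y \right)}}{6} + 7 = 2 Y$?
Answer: $-2908$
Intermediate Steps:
$q{\left(r,Y \right)} = -42 + 12 Y$ ($q{\left(r,Y \right)} = -42 + 6 \cdot 2 Y = -42 + 12 Y$)
$R{\left(x,Z \right)} = -5 + \left(-66 + Z\right) \left(4 + x\right)$ ($R{\left(x,Z \right)} = \left(x + 4\right) \left(Z + \left(-42 + 12 \left(-2\right)\right)\right) - 5 = \left(4 + x\right) \left(Z - 66\right) - 5 = \left(4 + x\right) \left(-66 + Z\right) - 5 = \left(-66 + Z\right) \left(4 + x\right) - 5 = -5 + \left(-66 + Z\right) \left(4 + x\right)$)
$38 R{\left(3,6 \right)} + 13242 = 38 \left(-269 - 198 + 4 \cdot 6 + 6 \cdot 3\right) + 13242 = 38 \left(-269 - 198 + 24 + 18\right) + 13242 = 38 \left(-425\right) + 13242 = -16150 + 13242 = -2908$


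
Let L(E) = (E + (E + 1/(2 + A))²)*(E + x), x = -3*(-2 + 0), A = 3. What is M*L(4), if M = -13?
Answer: -14066/5 ≈ -2813.2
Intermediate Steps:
x = 6 (x = -3*(-2) = 6)
L(E) = (6 + E)*(E + (⅕ + E)²) (L(E) = (E + (E + 1/(2 + 3))²)*(E + 6) = (E + (E + 1/5)²)*(6 + E) = (E + (E + ⅕)²)*(6 + E) = (E + (⅕ + E)²)*(6 + E) = (6 + E)*(E + (⅕ + E)²))
M*L(4) = -13*(6/25 + 4³ + (37/5)*4² + (211/25)*4) = -13*(6/25 + 64 + (37/5)*16 + 844/25) = -13*(6/25 + 64 + 592/5 + 844/25) = -13*1082/5 = -14066/5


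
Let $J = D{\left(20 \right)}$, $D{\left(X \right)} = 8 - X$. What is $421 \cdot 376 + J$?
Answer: $158284$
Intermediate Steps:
$J = -12$ ($J = 8 - 20 = -12$)
$421 \cdot 376 + J = 421 \cdot 376 - 12 = 158296 - 12 = 158284$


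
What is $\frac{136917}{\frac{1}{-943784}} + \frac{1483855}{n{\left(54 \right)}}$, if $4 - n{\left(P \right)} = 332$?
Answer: $- \frac{42384185732239}{328} \approx -1.2922 \cdot 10^{11}$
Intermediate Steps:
$n{\left(P \right)} = -328$ ($n{\left(P \right)} = 4 - 332 = -328$)
$\frac{136917}{\frac{1}{-943784}} + \frac{1483855}{n{\left(54 \right)}} = \frac{136917}{\frac{1}{-943784}} + \frac{1483855}{-328} = \frac{136917}{- \frac{1}{943784}} + 1483855 \left(- \frac{1}{328}\right) = 136917 \left(-943784\right) - \frac{1483855}{328} = -129220073928 - \frac{1483855}{328} = - \frac{42384185732239}{328}$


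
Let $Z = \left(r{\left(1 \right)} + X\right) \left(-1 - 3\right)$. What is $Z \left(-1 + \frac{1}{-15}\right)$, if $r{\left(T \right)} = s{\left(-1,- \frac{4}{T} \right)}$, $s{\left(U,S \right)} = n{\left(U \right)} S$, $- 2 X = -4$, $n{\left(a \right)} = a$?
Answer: $\frac{128}{5} \approx 25.6$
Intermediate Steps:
$X = 2$ ($X = \left(- \frac{1}{2}\right) \left(-4\right) = 2$)
$s{\left(U,S \right)} = S U$ ($s{\left(U,S \right)} = U S = S U$)
$r{\left(T \right)} = \frac{4}{T}$ ($r{\left(T \right)} = - \frac{4}{T} \left(-1\right) = \frac{4}{T}$)
$Z = -24$ ($Z = \left(\frac{4}{1} + 2\right) \left(-1 - 3\right) = \left(4 \cdot 1 + 2\right) \left(-4\right) = \left(4 + 2\right) \left(-4\right) = 6 \left(-4\right) = -24$)
$Z \left(-1 + \frac{1}{-15}\right) = - 24 \left(-1 + \frac{1}{-15}\right) = - 24 \left(-1 - \frac{1}{15}\right) = \left(-24\right) \left(- \frac{16}{15}\right) = \frac{128}{5}$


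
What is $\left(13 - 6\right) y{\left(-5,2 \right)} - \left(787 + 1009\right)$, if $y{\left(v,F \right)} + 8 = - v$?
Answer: $-1817$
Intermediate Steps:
$y{\left(v,F \right)} = -8 - v$
$\left(13 - 6\right) y{\left(-5,2 \right)} - \left(787 + 1009\right) = \left(13 - 6\right) \left(-8 - -5\right) - \left(787 + 1009\right) = 7 \left(-8 + 5\right) - 1796 = 7 \left(-3\right) - 1796 = -21 - 1796 = -1817$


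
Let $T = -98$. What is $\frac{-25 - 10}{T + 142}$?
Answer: $- \frac{35}{44} \approx -0.79545$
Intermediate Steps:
$\frac{-25 - 10}{T + 142} = \frac{-25 - 10}{-98 + 142} = - \frac{35}{44}$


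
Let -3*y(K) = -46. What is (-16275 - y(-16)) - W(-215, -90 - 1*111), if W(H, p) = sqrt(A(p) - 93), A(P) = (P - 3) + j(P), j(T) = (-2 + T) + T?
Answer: -48871/3 - I*sqrt(701) ≈ -16290.0 - 26.476*I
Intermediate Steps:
j(T) = -2 + 2*T
y(K) = 46/3 (y(K) = -1/3*(-46) = 46/3)
A(P) = -5 + 3*P (A(P) = (P - 3) + (-2 + 2*P) = (-3 + P) + (-2 + 2*P) = -5 + 3*P)
W(H, p) = sqrt(-98 + 3*p) (W(H, p) = sqrt((-5 + 3*p) - 93) = sqrt(-98 + 3*p))
(-16275 - y(-16)) - W(-215, -90 - 1*111) = (-16275 - 1*46/3) - sqrt(-98 + 3*(-90 - 1*111)) = (-16275 - 46/3) - sqrt(-98 + 3*(-90 - 111)) = -48871/3 - sqrt(-98 + 3*(-201)) = -48871/3 - sqrt(-98 - 603) = -48871/3 - sqrt(-701) = -48871/3 - I*sqrt(701)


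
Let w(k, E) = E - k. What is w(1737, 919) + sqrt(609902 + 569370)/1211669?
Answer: -818 + 2*sqrt(294818)/1211669 ≈ -818.00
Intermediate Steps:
w(1737, 919) + sqrt(609902 + 569370)/1211669 = (919 - 1*1737) + sqrt(609902 + 569370)/1211669 = (919 - 1737) + sqrt(1179272)*(1/1211669) = -818 + (2*sqrt(294818))*(1/1211669) = -818 + 2*sqrt(294818)/1211669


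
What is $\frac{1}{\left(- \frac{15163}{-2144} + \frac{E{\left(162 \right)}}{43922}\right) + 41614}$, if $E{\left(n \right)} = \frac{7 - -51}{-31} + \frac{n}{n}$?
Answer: $\frac{1459615904}{60750779034045} \approx 2.4026 \cdot 10^{-5}$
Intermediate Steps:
$E{\left(n \right)} = - \frac{27}{31}$ ($E{\left(n \right)} = \left(7 + 51\right) \left(- \frac{1}{31}\right) + 1 = 58 \left(- \frac{1}{31}\right) + 1 = - \frac{58}{31} + 1 = - \frac{27}{31}$)
$\frac{1}{\left(- \frac{15163}{-2144} + \frac{E{\left(162 \right)}}{43922}\right) + 41614} = \frac{1}{\left(- \frac{15163}{-2144} - \frac{27}{31 \cdot 43922}\right) + 41614} = \frac{1}{\left(\left(-15163\right) \left(- \frac{1}{2144}\right) - \frac{27}{1361582}\right) + 41614} = \frac{1}{\left(\frac{15163}{2144} - \frac{27}{1361582}\right) + 41614} = \frac{1}{\frac{10322804989}{1459615904} + 41614} = \frac{1}{\frac{60750779034045}{1459615904}} = \frac{1459615904}{60750779034045}$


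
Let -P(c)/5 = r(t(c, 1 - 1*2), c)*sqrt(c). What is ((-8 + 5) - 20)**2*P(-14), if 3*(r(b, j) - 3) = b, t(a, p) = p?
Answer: -21160*I*sqrt(14)/3 ≈ -26391.0*I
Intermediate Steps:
r(b, j) = 3 + b/3
P(c) = -40*sqrt(c)/3 (P(c) = -5*(3 + (1 - 1*2)/3)*sqrt(c) = -5*(3 + (1 - 2)/3)*sqrt(c) = -5*(3 + (1/3)*(-1))*sqrt(c) = -5*(3 - 1/3)*sqrt(c) = -40*sqrt(c)/3)
((-8 + 5) - 20)**2*P(-14) = ((-8 + 5) - 20)**2*(-40*I*sqrt(14)/3) = (-3 - 20)**2*(-40*I*sqrt(14)/3) = (-23)**2*(-40*I*sqrt(14)/3) = 529*(-40*I*sqrt(14)/3) = -21160*I*sqrt(14)/3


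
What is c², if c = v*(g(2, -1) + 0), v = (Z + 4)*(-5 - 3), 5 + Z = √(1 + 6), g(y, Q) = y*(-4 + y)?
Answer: 8192 - 2048*√7 ≈ 2773.5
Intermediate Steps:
Z = -5 + √7 (Z = -5 + √(1 + 6) = -5 + √7 ≈ -2.3542)
v = 8 - 8*√7 (v = ((-5 + √7) + 4)*(-5 - 3) = (-1 + √7)*(-8) = 8 - 8*√7 ≈ -13.166)
c = -32 + 32*√7 (c = (8 - 8*√7)*(2*(-4 + 2) + 0) = (8 - 8*√7)*(2*(-2) + 0) = (8 - 8*√7)*(-4 + 0) = (8 - 8*√7)*(-4) = -32 + 32*√7 ≈ 52.664)
c² = (-32 + 32*√7)²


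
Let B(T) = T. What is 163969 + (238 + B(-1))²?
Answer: 220138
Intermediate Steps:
163969 + (238 + B(-1))² = 163969 + (238 - 1)² = 163969 + 237² = 163969 + 56169 = 220138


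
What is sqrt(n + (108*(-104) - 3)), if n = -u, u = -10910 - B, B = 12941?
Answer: 2*sqrt(3154) ≈ 112.32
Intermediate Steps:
u = -23851 (u = -10910 - 1*12941 = -10910 - 12941 = -23851)
n = 23851 (n = -1*(-23851) = 23851)
sqrt(n + (108*(-104) - 3)) = sqrt(23851 + (108*(-104) - 3)) = sqrt(23851 + (-11232 - 3)) = sqrt(23851 - 11235) = sqrt(12616) = 2*sqrt(3154)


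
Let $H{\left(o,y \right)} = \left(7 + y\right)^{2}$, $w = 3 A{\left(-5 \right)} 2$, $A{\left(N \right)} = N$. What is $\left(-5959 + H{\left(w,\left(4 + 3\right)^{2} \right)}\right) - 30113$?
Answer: $-32936$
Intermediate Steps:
$w = -30$ ($w = 3 \left(-5\right) 2 = \left(-15\right) 2 = -30$)
$\left(-5959 + H{\left(w,\left(4 + 3\right)^{2} \right)}\right) - 30113 = \left(-5959 + \left(7 + \left(4 + 3\right)^{2}\right)^{2}\right) - 30113 = \left(-5959 + \left(7 + 7^{2}\right)^{2}\right) - 30113 = \left(-5959 + \left(7 + 49\right)^{2}\right) - 30113 = \left(-5959 + 56^{2}\right) - 30113 = \left(-5959 + 3136\right) - 30113 = -2823 - 30113 = -32936$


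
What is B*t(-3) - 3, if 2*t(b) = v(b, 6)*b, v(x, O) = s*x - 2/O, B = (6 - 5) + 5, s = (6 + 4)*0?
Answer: 0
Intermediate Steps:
s = 0 (s = 10*0 = 0)
B = 6 (B = 1 + 5 = 6)
v(x, O) = -2/O (v(x, O) = 0*x - 2/O = 0 - 2/O = -2/O)
t(b) = -b/6 (t(b) = ((-2/6)*b)/2 = ((-2*⅙)*b)/2 = (-b/3)/2 = -b/6)
B*t(-3) - 3 = 6*(-⅙*(-3)) - 3 = 6*(½) - 3 = 3 - 3 = 0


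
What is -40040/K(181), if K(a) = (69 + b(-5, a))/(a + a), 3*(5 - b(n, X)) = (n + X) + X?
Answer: 2898896/9 ≈ 3.2210e+5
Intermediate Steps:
b(n, X) = 5 - 2*X/3 - n/3 (b(n, X) = 5 - ((n + X) + X)/3 = 5 - ((X + n) + X)/3 = 5 - (n + 2*X)/3 = 5 + (-2*X/3 - n/3) = 5 - 2*X/3 - n/3)
K(a) = (227/3 - 2*a/3)/(2*a) (K(a) = (69 + (5 - 2*a/3 - 1/3*(-5)))/(a + a) = (69 + (5 - 2*a/3 + 5/3))/((2*a)) = (69 + (20/3 - 2*a/3))*(1/(2*a)) = (227/3 - 2*a/3)*(1/(2*a)) = (227/3 - 2*a/3)/(2*a))
-40040/K(181) = -40040*1086/(227 - 2*181) = -40040*1086/(227 - 362) = -40040/((1/6)*(1/181)*(-135)) = -40040/(-45/362) = -40040*(-362/45) = 2898896/9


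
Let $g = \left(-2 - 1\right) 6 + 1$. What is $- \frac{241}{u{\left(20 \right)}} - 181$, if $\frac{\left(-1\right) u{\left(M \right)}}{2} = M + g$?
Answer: $- \frac{845}{6} \approx -140.83$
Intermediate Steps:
$g = -17$ ($g = \left(-3\right) 6 + 1 = -18 + 1 = -17$)
$u{\left(M \right)} = 34 - 2 M$ ($u{\left(M \right)} = - 2 \left(M - 17\right) = - 2 \left(-17 + M\right) = 34 - 2 M$)
$- \frac{241}{u{\left(20 \right)}} - 181 = - \frac{241}{34 - 40} - 181 = - \frac{241}{-6} - 181 = \left(-241\right) \left(- \frac{1}{6}\right) - 181 = \frac{241}{6} - 181 = - \frac{845}{6}$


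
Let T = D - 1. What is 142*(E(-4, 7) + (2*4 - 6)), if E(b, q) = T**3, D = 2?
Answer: 426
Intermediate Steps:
T = 1 (T = 2 - 1 = 1)
E(b, q) = 1 (E(b, q) = 1**3 = 1)
142*(E(-4, 7) + (2*4 - 6)) = 142*(1 + (2*4 - 6)) = 142*(1 + (8 - 6)) = 142*(1 + 2) = 142*3 = 426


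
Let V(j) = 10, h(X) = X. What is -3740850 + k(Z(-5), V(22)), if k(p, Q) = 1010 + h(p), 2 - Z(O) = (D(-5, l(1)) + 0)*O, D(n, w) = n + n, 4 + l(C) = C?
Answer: -3739888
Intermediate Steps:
l(C) = -4 + C
D(n, w) = 2*n
Z(O) = 2 + 10*O (Z(O) = 2 - (2*(-5) + 0)*O = 2 - (-10 + 0)*O = 2 - (-10)*O = 2 + 10*O)
k(p, Q) = 1010 + p
-3740850 + k(Z(-5), V(22)) = -3740850 + (1010 + (2 + 10*(-5))) = -3740850 + (1010 + (2 - 50)) = -3740850 + (1010 - 48) = -3740850 + 962 = -3739888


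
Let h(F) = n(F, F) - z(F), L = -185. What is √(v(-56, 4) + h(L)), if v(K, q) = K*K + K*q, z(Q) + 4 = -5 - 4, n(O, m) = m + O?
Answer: √2555 ≈ 50.547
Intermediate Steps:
n(O, m) = O + m
z(Q) = -13 (z(Q) = -4 + (-5 - 4) = -4 - 9 = -13)
v(K, q) = K² + K*q
h(F) = 13 + 2*F (h(F) = (F + F) - 1*(-13) = 2*F + 13 = 13 + 2*F)
√(v(-56, 4) + h(L)) = √(-56*(-56 + 4) + (13 + 2*(-185))) = √(-56*(-52) + (13 - 370)) = √(2912 - 357) = √2555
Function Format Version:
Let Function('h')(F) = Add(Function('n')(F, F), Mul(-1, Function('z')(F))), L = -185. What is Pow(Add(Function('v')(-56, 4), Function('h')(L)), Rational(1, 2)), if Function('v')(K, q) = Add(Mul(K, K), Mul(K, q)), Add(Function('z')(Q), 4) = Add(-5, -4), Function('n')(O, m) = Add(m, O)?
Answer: Pow(2555, Rational(1, 2)) ≈ 50.547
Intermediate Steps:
Function('n')(O, m) = Add(O, m)
Function('z')(Q) = -13 (Function('z')(Q) = Add(-4, Add(-5, -4)) = Add(-4, -9) = -13)
Function('v')(K, q) = Add(Pow(K, 2), Mul(K, q))
Function('h')(F) = Add(13, Mul(2, F)) (Function('h')(F) = Add(Add(F, F), Mul(-1, -13)) = Add(Mul(2, F), 13) = Add(13, Mul(2, F)))
Pow(Add(Function('v')(-56, 4), Function('h')(L)), Rational(1, 2)) = Pow(Add(Mul(-56, Add(-56, 4)), Add(13, Mul(2, -185))), Rational(1, 2)) = Pow(Add(Mul(-56, -52), Add(13, -370)), Rational(1, 2)) = Pow(Add(2912, -357), Rational(1, 2)) = Pow(2555, Rational(1, 2))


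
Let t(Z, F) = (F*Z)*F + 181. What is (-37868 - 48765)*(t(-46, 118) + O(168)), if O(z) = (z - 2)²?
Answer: 53085843511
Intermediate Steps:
O(z) = (-2 + z)²
t(Z, F) = 181 + Z*F² (t(Z, F) = Z*F² + 181 = 181 + Z*F²)
(-37868 - 48765)*(t(-46, 118) + O(168)) = (-37868 - 48765)*((181 - 46*118²) + (-2 + 168)²) = -86633*((181 - 46*13924) + 166²) = -86633*((181 - 640504) + 27556) = -86633*(-640323 + 27556) = -86633*(-612767) = 53085843511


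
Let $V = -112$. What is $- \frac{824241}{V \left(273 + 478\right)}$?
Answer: $\frac{824241}{84112} \approx 9.7993$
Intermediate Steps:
$- \frac{824241}{V \left(273 + 478\right)} = - \frac{824241}{\left(-112\right) \left(273 + 478\right)} = - \frac{824241}{\left(-112\right) 751} = - \frac{824241}{-84112} = \left(-824241\right) \left(- \frac{1}{84112}\right) = \frac{824241}{84112}$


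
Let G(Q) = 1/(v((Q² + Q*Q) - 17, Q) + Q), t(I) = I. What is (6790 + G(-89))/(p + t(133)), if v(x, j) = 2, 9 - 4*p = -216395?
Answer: 590729/4718358 ≈ 0.12520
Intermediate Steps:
p = 54101 (p = 9/4 - ¼*(-216395) = 9/4 + 216395/4 = 54101)
G(Q) = 1/(2 + Q)
(6790 + G(-89))/(p + t(133)) = (6790 + 1/(2 - 89))/(54101 + 133) = (6790 + 1/(-87))/54234 = (6790 - 1/87)*(1/54234) = (590729/87)*(1/54234) = 590729/4718358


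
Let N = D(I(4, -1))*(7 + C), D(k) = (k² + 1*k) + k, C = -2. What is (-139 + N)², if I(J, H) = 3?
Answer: 4096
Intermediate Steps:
D(k) = k² + 2*k (D(k) = (k² + k) + k = (k + k²) + k = k² + 2*k)
N = 75 (N = (3*(2 + 3))*(7 - 2) = (3*5)*5 = 15*5 = 75)
(-139 + N)² = (-139 + 75)² = (-64)² = 4096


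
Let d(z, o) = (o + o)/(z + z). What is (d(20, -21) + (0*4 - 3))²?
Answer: 6561/400 ≈ 16.402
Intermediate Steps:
d(z, o) = o/z (d(z, o) = (2*o)/((2*z)) = (2*o)*(1/(2*z)) = o/z)
(d(20, -21) + (0*4 - 3))² = (-21/20 + (0*4 - 3))² = (-21*1/20 + (0 - 3))² = (-21/20 - 3)² = (-81/20)² = 6561/400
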